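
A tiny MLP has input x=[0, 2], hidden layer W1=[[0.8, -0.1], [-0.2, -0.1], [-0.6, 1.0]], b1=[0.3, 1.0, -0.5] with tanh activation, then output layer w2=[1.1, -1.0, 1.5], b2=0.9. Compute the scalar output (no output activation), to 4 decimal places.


z1[0] = (0.8)·(0) + (-0.1)·(2) + 0.3 = 0.1
z1[1] = (-0.2)·(0) + (-0.1)·(2) + 1.0 = 0.8
z1[2] = (-0.6)·(0) + (1.0)·(2) - 0.5 = 1.5
h = tanh(z1) = [0.0997, 0.664, 0.9051]
output = (1.1)·(0.0997) + (-1.0)·(0.664) + (1.5)·(0.9051) + 0.9 = 1.7033

1.7033


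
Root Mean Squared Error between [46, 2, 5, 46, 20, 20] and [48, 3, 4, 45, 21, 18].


MSE = 12/6 = 2
RMSE = √(12/6) = 1.4142

1.4142


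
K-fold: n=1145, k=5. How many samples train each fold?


Fold size = 1145/5 = 229
Training per fold = 1145 - 229 = 916

916


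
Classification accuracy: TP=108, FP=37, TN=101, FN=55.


Accuracy = (TP+TN)/(TP+TN+FP+FN)
= (108+101)/(301)
= 209/301 = 69.44%

69.44%


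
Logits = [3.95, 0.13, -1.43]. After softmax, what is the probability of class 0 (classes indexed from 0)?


Exponentials: e^3.95=51.9354, e^0.13=1.1388, e^-1.43=0.2393
Sum = 53.3135
Softmax = [0.9742, 0.0214, 0.0045]
p[0] = 51.9354/53.3135 = 0.9742

0.9742


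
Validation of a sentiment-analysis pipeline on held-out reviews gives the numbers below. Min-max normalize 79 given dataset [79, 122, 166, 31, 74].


min=31, max=166
(79-31)/(166-31) = 48/135 = 0.3556

0.3556


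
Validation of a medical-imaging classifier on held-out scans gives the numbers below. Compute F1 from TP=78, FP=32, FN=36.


Precision = 78/110 = 0.7091
Recall = 78/114 = 0.6842
F1 = 2·P·R/(P+R) = 2·TP/(2·TP+FP+FN) = 156/(156+32+36) = 156/224 = 0.6964

0.6964


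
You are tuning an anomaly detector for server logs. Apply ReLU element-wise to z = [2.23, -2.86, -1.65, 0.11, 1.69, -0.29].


ReLU(2.23) = max(0, 2.23) = 2.23
ReLU(-2.86) = max(0, -2.86) = 0.0
ReLU(-1.65) = max(0, -1.65) = 0.0
ReLU(0.11) = max(0, 0.11) = 0.11
ReLU(1.69) = max(0, 1.69) = 1.69
ReLU(-0.29) = max(0, -0.29) = 0.0
result = [2.23, 0.0, 0.0, 0.11, 1.69, 0.0]

[2.23, 0.0, 0.0, 0.11, 1.69, 0.0]


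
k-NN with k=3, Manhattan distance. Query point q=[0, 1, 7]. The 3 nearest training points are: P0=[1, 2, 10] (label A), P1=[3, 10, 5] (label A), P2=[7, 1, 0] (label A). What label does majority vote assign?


d(q,P0) = 5  (label A)
d(q,P1) = 14  (label A)
d(q,P2) = 14  (label A)
Votes: A=3, B=0
Majority → A

A


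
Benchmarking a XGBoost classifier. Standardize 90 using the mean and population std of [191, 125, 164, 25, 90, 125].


μ = 120, σ = 53.1539
z = (90 - 120)/53.1539 = -0.5644

-0.5644


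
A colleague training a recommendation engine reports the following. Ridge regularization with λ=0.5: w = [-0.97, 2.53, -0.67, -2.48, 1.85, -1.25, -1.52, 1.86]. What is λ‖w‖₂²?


‖w‖₂² = (-0.97)² + (2.53)² + (-0.67)² + (-2.48)² + (1.85)² + (-1.25)² + (-1.52)² + (1.86)²
     = 0.9409 + 6.4009 + 0.4489 + 6.1504 + 3.4225 + 1.5625 + 2.3104 + 3.4596
     = 24.6961
λ·‖w‖₂² = 0.5·24.6961 = 12.34805

12.34805


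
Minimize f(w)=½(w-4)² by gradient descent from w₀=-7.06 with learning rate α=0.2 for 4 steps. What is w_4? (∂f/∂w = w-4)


step 1: grad = -7.06-4 = -11.06; w = -7.06 - 0.2·(-11.06) = -4.848
step 2: grad = -4.848-4 = -8.848; w = -4.848 - 0.2·(-8.848) = -3.0784
step 3: grad = -3.0784-4 = -7.0784; w = -3.0784 - 0.2·(-7.0784) = -1.66272
step 4: grad = -1.66272-4 = -5.66272; w = -1.66272 - 0.2·(-5.66272) = -0.530176

-0.530176


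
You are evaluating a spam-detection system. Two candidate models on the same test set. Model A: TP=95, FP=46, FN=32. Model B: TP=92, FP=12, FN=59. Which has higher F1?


Model A: P=95/141=0.6738, R=95/127=0.748, F1=2PR/(P+R)=2TP/(2TP+FP+FN)=190/268=0.709
Model B: P=92/104=0.8846, R=92/151=0.6093, F1=2PR/(P+R)=2TP/(2TP+FP+FN)=184/255=0.7216
0.709 < 0.7216 → Model B

Model B


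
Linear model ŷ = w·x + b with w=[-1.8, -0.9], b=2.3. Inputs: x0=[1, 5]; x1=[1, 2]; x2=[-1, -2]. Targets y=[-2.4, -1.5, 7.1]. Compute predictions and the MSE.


ŷ0 = (-1.8)·(1) + (-0.9)·(5) + 2.3 = -4.0
ŷ1 = (-1.8)·(1) + (-0.9)·(2) + 2.3 = -1.3
ŷ2 = (-1.8)·(-1) + (-0.9)·(-2) + 2.3 = 5.9
errors² = [2.56, 0.04, 1.44]
MSE = 4.0400/3 = 1.3467

1.3467


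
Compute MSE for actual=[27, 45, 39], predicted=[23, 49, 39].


Squared errors: (27-23)²=16, (45-49)²=16, (39-39)²=0
Sum = 32
MSE = 32/3 = 32/3

32/3


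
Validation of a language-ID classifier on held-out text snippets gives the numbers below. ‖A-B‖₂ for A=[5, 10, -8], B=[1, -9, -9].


d = √((5-1)² + (10+ 9)² + (-8+ 9)²)
  = √(16 + 361 + 1)
  = √378 = 19.4422

19.4422


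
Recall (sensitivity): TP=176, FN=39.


Recall = TP/(TP+FN)
= 176/(176+39)
= 176/215 = 81.86%

81.86%


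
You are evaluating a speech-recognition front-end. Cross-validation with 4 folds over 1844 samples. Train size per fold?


Fold size = 1844/4 = 461
Training per fold = 1844 - 461 = 1383

1383


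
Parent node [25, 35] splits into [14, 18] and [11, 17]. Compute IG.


Parent = [25, 35], H_parent = 0.9799
H_left = 0.9887 (n=32), H_right = 0.9666 (n=28)
H_children = (32/60)·0.9887 + (28/60)·0.9666 = 0.9784
IG = 0.9799 - 0.9784 = 0.0015

0.0015


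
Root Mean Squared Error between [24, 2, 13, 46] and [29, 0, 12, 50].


MSE = 46/4 = 11.5
RMSE = √(46/4) = 3.3912

3.3912


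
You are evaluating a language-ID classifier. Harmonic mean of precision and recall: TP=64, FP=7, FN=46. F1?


Precision = 64/71 = 0.9014
Recall = 64/110 = 0.5818
F1 = 2·P·R/(P+R) = 2·TP/(2·TP+FP+FN) = 128/(128+7+46) = 128/181 = 0.7072

0.7072


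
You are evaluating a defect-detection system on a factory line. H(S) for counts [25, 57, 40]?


Probabilities: [25/122, 57/122, 40/122] ≈ [0.2049, 0.4672, 0.3279]
H = -((25/122)·log₂(25/122) + (57/122)·log₂(57/122) + (40/122)·log₂(40/122))
  = 1.509 bits

1.509 bits


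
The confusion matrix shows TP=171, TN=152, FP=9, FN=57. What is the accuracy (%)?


Accuracy = (TP+TN)/(TP+TN+FP+FN)
= (171+152)/(389)
= 323/389 = 83.03%

83.03%


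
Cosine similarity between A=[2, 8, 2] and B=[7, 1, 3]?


A·B = 2·7 + 8·1 + 2·3 = 28
‖A‖ = √72 = 8.4853, ‖B‖ = √59 = 7.6811
cos = 28/(√72·√59) = 28/√4248 = 0.4296

0.4296


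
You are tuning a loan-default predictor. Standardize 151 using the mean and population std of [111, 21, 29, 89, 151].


μ = 80.2, σ = 49.325
z = (151 - 80.2)/49.325 = 1.4354

1.4354


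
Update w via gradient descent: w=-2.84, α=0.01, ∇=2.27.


w_new = w - α·∇
= -2.84 - 0.01·2.27
= -2.84 - 0.0227
= -2.8627

-2.8627


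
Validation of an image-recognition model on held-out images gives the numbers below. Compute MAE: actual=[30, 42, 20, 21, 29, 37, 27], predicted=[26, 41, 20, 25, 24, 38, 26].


Absolute errors: |30-26|=4, |42-41|=1, |20-20|=0, |21-25|=4, |29-24|=5, |37-38|=1, |27-26|=1
Sum = 16
MAE = 16/7 = 16/7

16/7


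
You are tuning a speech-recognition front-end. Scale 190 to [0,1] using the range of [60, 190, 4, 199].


min=4, max=199
(190-4)/(199-4) = 186/195 = 0.9538

0.9538


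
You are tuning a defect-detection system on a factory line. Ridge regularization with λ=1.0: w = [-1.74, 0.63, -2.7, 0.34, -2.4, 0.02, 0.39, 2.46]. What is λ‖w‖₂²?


‖w‖₂² = (-1.74)² + (0.63)² + (-2.7)² + (0.34)² + (-2.4)² + (0.02)² + (0.39)² + (2.46)²
     = 3.0276 + 0.3969 + 7.29 + 0.1156 + 5.76 + 0.0004 + 0.1521 + 6.0516
     = 22.7942
λ·‖w‖₂² = 1.0·22.7942 = 22.7942

22.7942


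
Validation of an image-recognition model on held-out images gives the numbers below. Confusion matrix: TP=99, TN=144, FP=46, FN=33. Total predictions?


Total = TP + TN + FP + FN
= 99 + 144 + 46 + 33
= 322
(Predicted positive: 145, predicted negative: 177)

322


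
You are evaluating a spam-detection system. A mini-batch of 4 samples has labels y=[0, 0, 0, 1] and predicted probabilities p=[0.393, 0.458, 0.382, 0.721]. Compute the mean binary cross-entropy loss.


L[0] = -ln(1-0.393) = -ln(0.607) = 0.4992
L[1] = -ln(1-0.458) = -ln(0.542) = 0.6125
L[2] = -ln(1-0.382) = -ln(0.618) = 0.4813
L[3] = -ln(0.721) = 0.3271
mean = (0.4992 + 0.6125 + 0.4813 + 0.3271)/4 = 0.48

0.48


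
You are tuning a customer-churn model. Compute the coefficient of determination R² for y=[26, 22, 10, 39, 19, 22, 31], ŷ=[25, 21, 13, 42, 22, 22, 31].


ȳ = 24.1429
SS_res = Σ(y-ŷ)² = 29
SS_tot = Σ(y-ȳ)² = 506.86
R² = 1 - SS_res/SS_tot = 1 - 0.0572 = 0.9428

0.9428


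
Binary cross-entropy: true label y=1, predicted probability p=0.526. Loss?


BCE = -[y·ln(p) + (1-y)·ln(1-p)]
= -1·ln(0.526) - 0
= -ln(0.526) = 0.6425

0.6425


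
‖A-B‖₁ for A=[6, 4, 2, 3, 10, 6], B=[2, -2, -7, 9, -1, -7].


d = |6-2| + |4+ 2| + |2+ 7| + |3-9| + |10+ 1| + |6+ 7|
  = 4 + 6 + 9 + 6 + 11 + 13
  = 49

49


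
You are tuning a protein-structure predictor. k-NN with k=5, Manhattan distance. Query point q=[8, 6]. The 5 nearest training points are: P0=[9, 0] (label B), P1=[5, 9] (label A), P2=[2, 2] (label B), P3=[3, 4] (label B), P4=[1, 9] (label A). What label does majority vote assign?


d(q,P0) = 7  (label B)
d(q,P1) = 6  (label A)
d(q,P2) = 10  (label B)
d(q,P3) = 7  (label B)
d(q,P4) = 10  (label A)
Votes: A=2, B=3
Majority → B

B


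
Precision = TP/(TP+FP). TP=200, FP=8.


Precision = TP/(TP+FP)
= 200/(200+8)
= 200/208 = 96.15%

96.15%


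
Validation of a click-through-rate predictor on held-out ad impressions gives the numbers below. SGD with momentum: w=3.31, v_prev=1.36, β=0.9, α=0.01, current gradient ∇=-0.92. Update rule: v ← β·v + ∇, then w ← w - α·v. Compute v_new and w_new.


v_new = 0.9·1.36 - 0.92 = 1.224 - 0.92 = 0.304
w_new = 3.31 - 0.01·0.304 = 3.31 - 0.00304 = 3.30696

v_new=0.304, w_new=3.30696


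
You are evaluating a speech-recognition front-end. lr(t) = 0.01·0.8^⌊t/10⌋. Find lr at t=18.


n_drops = ⌊18/10⌋ = 1
lr = 0.01·0.8^1 = 0.01·0.8 = 0.008

0.008


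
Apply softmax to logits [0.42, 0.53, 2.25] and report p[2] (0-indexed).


Exponentials: e^0.42=1.522, e^0.53=1.6989, e^2.25=9.4877
Sum = 12.7086
Softmax = [0.1198, 0.1337, 0.7466]
p[2] = 9.4877/12.7086 = 0.7466

0.7466


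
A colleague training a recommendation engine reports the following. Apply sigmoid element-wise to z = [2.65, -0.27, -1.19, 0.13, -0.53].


σ(2.65) = 1/(1+e^-2.65) = 0.934
σ(-0.27) = 1/(1+e^0.27) = 0.4329
σ(-1.19) = 1/(1+e^1.19) = 0.2333
σ(0.13) = 1/(1+e^-0.13) = 0.5325
σ(-0.53) = 1/(1+e^0.53) = 0.3705
result = [0.934, 0.4329, 0.2333, 0.5325, 0.3705]

[0.934, 0.4329, 0.2333, 0.5325, 0.3705]


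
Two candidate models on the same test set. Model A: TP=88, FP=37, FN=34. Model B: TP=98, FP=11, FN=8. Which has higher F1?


Model A: P=88/125=0.704, R=88/122=0.7213, F1=2PR/(P+R)=2TP/(2TP+FP+FN)=176/247=0.7126
Model B: P=98/109=0.8991, R=98/106=0.9245, F1=2PR/(P+R)=2TP/(2TP+FP+FN)=196/215=0.9116
0.7126 < 0.9116 → Model B

Model B


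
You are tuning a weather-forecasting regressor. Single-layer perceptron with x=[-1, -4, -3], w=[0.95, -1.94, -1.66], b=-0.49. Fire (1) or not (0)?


z = (-1)·(0.95) + (-4)·(-1.94) + (-3)·(-1.66) - 0.49
  = 11.3
step(z) = 1 (z≥0)

1


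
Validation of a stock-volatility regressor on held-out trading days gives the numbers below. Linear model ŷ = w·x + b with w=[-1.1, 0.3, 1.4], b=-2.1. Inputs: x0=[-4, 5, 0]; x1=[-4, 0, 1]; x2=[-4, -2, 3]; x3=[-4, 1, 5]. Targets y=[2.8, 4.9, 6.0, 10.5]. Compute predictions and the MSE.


ŷ0 = (-1.1)·(-4) + (0.3)·(5) + (1.4)·(0) - 2.1 = 3.8
ŷ1 = (-1.1)·(-4) + (0.3)·(0) + (1.4)·(1) - 2.1 = 3.7
ŷ2 = (-1.1)·(-4) + (0.3)·(-2) + (1.4)·(3) - 2.1 = 5.9
ŷ3 = (-1.1)·(-4) + (0.3)·(1) + (1.4)·(5) - 2.1 = 9.6
errors² = [1.0, 1.44, 0.01, 0.81]
MSE = 3.2600/4 = 0.815

0.815


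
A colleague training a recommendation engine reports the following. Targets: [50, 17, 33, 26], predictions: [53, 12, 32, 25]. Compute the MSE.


Squared errors: (50-53)²=9, (17-12)²=25, (33-32)²=1, (26-25)²=1
Sum = 36
MSE = 36/4 = 9

9


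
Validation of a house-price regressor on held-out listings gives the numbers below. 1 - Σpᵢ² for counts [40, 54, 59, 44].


Probabilities: [40/197, 54/197, 59/197, 44/197] ≈ [0.203, 0.2741, 0.2995, 0.2234]
Σpᵢ² = (1600 + 2916 + 3481 + 1936)/197² = 9933/38809
Gini = 1 - Σpᵢ² = 1 - 9933/38809 = 0.7441

0.7441


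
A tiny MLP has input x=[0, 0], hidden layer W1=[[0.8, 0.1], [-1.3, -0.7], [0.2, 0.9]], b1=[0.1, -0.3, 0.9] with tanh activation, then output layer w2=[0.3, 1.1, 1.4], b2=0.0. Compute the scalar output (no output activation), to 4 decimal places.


z1[0] = (0.8)·(0) + (0.1)·(0) + 0.1 = 0.1
z1[1] = (-1.3)·(0) + (-0.7)·(0) - 0.3 = -0.3
z1[2] = (0.2)·(0) + (0.9)·(0) + 0.9 = 0.9
h = tanh(z1) = [0.0997, -0.2913, 0.7163]
output = (0.3)·(0.0997) + (1.1)·(-0.2913) + (1.4)·(0.7163) + 0.0 = 0.7123

0.7123


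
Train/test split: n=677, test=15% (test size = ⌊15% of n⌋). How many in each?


Test = ⌊677·15/100⌋ = 101
Train = 677 - 101 = 576

Train: 576, Test: 101


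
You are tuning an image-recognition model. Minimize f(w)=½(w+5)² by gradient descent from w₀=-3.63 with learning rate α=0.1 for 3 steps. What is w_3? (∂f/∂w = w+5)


step 1: grad = -3.63+5 = 1.37; w = -3.63 - 0.1·(1.37) = -3.767
step 2: grad = -3.767+5 = 1.233; w = -3.767 - 0.1·(1.233) = -3.8903
step 3: grad = -3.8903+5 = 1.1097; w = -3.8903 - 0.1·(1.1097) = -4.00127

-4.00127


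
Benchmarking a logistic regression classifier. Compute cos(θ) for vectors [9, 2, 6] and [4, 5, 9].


A·B = 9·4 + 2·5 + 6·9 = 100
‖A‖ = √121 = 11, ‖B‖ = √122 = 11.0454
cos = 100/(√121·√122) = 100/√14762 = 0.8231

0.8231


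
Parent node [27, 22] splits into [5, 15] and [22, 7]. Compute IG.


Parent = [27, 22], H_parent = 0.9925
H_left = 0.8113 (n=20), H_right = 0.7973 (n=29)
H_children = (20/49)·0.8113 + (29/49)·0.7973 = 0.803
IG = 0.9925 - 0.803 = 0.1895

0.1895


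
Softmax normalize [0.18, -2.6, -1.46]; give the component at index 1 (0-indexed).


Exponentials: e^0.18=1.1972, e^-2.6=0.0743, e^-1.46=0.2322
Sum = 1.5037
Softmax = [0.7962, 0.0494, 0.1544]
p[1] = 0.0743/1.5037 = 0.0494

0.0494


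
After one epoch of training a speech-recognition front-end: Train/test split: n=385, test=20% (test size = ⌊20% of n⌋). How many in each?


Test = ⌊385·20/100⌋ = 77
Train = 385 - 77 = 308

Train: 308, Test: 77


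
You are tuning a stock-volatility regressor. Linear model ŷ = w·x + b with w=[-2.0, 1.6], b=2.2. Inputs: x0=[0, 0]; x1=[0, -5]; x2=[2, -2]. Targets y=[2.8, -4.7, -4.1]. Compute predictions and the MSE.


ŷ0 = (-2.0)·(0) + (1.6)·(0) + 2.2 = 2.2
ŷ1 = (-2.0)·(0) + (1.6)·(-5) + 2.2 = -5.8
ŷ2 = (-2.0)·(2) + (1.6)·(-2) + 2.2 = -5.0
errors² = [0.36, 1.21, 0.81]
MSE = 2.3800/3 = 0.7933

0.7933


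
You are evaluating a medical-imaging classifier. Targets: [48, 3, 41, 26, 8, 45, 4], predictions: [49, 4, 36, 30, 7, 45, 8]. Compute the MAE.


Absolute errors: |48-49|=1, |3-4|=1, |41-36|=5, |26-30|=4, |8-7|=1, |45-45|=0, |4-8|=4
Sum = 16
MAE = 16/7 = 16/7

16/7


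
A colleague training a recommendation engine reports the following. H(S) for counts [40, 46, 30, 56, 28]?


Probabilities: [40/200, 46/200, 30/200, 56/200, 28/200] ≈ [0.2, 0.23, 0.15, 0.28, 0.14]
H = -((40/200)·log₂(40/200) + (46/200)·log₂(46/200) + (30/200)·log₂(30/200) + (56/200)·log₂(56/200) + (28/200)·log₂(28/200))
  = 2.2739 bits

2.2739 bits


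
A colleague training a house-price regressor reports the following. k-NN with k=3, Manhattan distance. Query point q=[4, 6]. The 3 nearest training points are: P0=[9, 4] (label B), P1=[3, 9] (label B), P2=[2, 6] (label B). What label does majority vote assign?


d(q,P0) = 7  (label B)
d(q,P1) = 4  (label B)
d(q,P2) = 2  (label B)
Votes: A=0, B=3
Majority → B

B


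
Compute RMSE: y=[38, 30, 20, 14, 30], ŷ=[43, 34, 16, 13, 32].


MSE = 62/5 = 12.4
RMSE = √(62/5) = 3.5214

3.5214


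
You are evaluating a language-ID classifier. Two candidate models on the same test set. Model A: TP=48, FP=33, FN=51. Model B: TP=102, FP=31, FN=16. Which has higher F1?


Model A: P=48/81=0.5926, R=48/99=0.4848, F1=2PR/(P+R)=2TP/(2TP+FP+FN)=96/180=0.5333
Model B: P=102/133=0.7669, R=102/118=0.8644, F1=2PR/(P+R)=2TP/(2TP+FP+FN)=204/251=0.8127
0.5333 < 0.8127 → Model B

Model B


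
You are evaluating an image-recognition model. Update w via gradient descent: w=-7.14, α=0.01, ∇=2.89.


w_new = w - α·∇
= -7.14 - 0.01·2.89
= -7.14 - 0.0289
= -7.1689

-7.1689


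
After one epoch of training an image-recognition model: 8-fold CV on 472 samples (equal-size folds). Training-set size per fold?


Fold size = 472/8 = 59
Training per fold = 472 - 59 = 413

413


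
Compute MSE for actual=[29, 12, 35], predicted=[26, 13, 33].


Squared errors: (29-26)²=9, (12-13)²=1, (35-33)²=4
Sum = 14
MSE = 14/3 = 14/3

14/3


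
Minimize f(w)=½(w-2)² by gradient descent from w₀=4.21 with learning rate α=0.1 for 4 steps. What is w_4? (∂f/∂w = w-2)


step 1: grad = 4.21-2 = 2.21; w = 4.21 - 0.1·(2.21) = 3.989
step 2: grad = 3.989-2 = 1.989; w = 3.989 - 0.1·(1.989) = 3.7901
step 3: grad = 3.7901-2 = 1.7901; w = 3.7901 - 0.1·(1.7901) = 3.61109
step 4: grad = 3.61109-2 = 1.61109; w = 3.61109 - 0.1·(1.61109) = 3.449981

3.449981


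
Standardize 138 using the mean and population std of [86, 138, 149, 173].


μ = 136.5, σ = 31.7844
z = (138 - 136.5)/31.7844 = 0.0472

0.0472


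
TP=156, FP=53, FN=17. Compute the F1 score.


Precision = 156/209 = 0.7464
Recall = 156/173 = 0.9017
F1 = 2·P·R/(P+R) = 2·TP/(2·TP+FP+FN) = 312/(312+53+17) = 312/382 = 0.8168

0.8168


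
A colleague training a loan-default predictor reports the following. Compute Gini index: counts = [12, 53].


Probabilities: [12/65, 53/65] ≈ [0.1846, 0.8154]
Σpᵢ² = (144 + 2809)/65² = 2953/4225
Gini = 1 - Σpᵢ² = 1 - 2953/4225 = 0.3011

0.3011


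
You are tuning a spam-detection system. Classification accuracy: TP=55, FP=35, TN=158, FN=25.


Accuracy = (TP+TN)/(TP+TN+FP+FN)
= (55+158)/(273)
= 213/273 = 78.02%

78.02%


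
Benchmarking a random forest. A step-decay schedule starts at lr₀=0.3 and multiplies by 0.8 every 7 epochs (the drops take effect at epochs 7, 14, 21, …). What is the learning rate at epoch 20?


n_drops = ⌊20/7⌋ = 2
lr = 0.3·0.8^2 = 0.3·0.64 = 0.192

0.192


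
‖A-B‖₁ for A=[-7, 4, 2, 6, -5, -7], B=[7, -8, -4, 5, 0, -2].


d = |-7-7| + |4+ 8| + |2+ 4| + |6-5| + |-5-0| + |-7+ 2|
  = 14 + 12 + 6 + 1 + 5 + 5
  = 43

43


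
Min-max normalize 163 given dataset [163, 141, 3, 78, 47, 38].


min=3, max=163
(163-3)/(163-3) = 160/160 = 1.0

1.0


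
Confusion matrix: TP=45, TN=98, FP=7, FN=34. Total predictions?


Total = TP + TN + FP + FN
= 45 + 98 + 7 + 34
= 184
(Predicted positive: 52, predicted negative: 132)

184


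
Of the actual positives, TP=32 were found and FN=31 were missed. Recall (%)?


Recall = TP/(TP+FN)
= 32/(32+31)
= 32/63 = 50.79%

50.79%


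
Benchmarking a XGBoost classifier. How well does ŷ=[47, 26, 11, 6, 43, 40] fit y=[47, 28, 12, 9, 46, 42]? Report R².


ȳ = 30.6667
SS_res = Σ(y-ŷ)² = 27
SS_tot = Σ(y-ȳ)² = 1455.33
R² = 1 - SS_res/SS_tot = 1 - 0.0186 = 0.9814

0.9814


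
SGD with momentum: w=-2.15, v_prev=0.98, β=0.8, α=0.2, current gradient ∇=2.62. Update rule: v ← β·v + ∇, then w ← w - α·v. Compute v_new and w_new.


v_new = 0.8·0.98 + 2.62 = 0.784 + 2.62 = 3.404
w_new = -2.15 - 0.2·3.404 = -2.15 - 0.6808 = -2.8308

v_new=3.404, w_new=-2.8308


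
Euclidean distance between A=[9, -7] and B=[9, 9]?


d = √((9-9)² + (-7-9)²)
  = √(0 + 256)
  = √256 = 16.0

16.0


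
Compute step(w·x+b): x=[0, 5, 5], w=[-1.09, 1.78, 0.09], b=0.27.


z = (0)·(-1.09) + (5)·(1.78) + (5)·(0.09) + 0.27
  = 9.62
step(z) = 1 (z≥0)

1


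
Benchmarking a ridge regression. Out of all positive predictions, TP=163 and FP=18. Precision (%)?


Precision = TP/(TP+FP)
= 163/(163+18)
= 163/181 = 90.06%

90.06%


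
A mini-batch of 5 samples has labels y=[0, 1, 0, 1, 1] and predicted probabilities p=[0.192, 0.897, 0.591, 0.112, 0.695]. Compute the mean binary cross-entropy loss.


L[0] = -ln(1-0.192) = -ln(0.808) = 0.2132
L[1] = -ln(0.897) = 0.1087
L[2] = -ln(1-0.591) = -ln(0.409) = 0.894
L[3] = -ln(0.112) = 2.1893
L[4] = -ln(0.695) = 0.3638
mean = (0.2132 + 0.1087 + 0.894 + 2.1893 + 0.3638)/5 = 0.7538

0.7538


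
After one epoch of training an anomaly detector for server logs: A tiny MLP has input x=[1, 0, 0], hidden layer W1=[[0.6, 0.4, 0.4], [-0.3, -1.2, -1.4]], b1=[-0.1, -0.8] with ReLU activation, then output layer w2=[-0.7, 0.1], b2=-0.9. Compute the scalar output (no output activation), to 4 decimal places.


z1[0] = (0.6)·(1) + (0.4)·(0) + (0.4)·(0) - 0.1 = 0.5
z1[1] = (-0.3)·(1) + (-1.2)·(0) + (-1.4)·(0) - 0.8 = -1.1
h = ReLU(z1) = [0.5, 0.0]
output = (-0.7)·(0.5) + (0.1)·(0.0) - 0.9 = -1.25

-1.25


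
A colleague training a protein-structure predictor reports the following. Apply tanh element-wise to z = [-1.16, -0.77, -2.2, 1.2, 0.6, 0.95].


tanh(-1.16) = -0.821
tanh(-0.77) = -0.6469
tanh(-2.2) = -0.9757
tanh(1.2) = 0.8337
tanh(0.6) = 0.537
tanh(0.95) = 0.7398
result = [-0.821, -0.6469, -0.9757, 0.8337, 0.537, 0.7398]

[-0.821, -0.6469, -0.9757, 0.8337, 0.537, 0.7398]


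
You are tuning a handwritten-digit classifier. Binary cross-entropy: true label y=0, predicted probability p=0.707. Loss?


BCE = -[y·ln(p) + (1-y)·ln(1-p)]
= -0 - 1·ln(1-0.707)
= -ln(0.293) = 1.2276

1.2276


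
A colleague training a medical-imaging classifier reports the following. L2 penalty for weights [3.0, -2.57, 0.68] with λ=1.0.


‖w‖₂² = (3.0)² + (-2.57)² + (0.68)²
     = 9 + 6.6049 + 0.4624
     = 16.0673
λ·‖w‖₂² = 1.0·16.0673 = 16.0673

16.0673


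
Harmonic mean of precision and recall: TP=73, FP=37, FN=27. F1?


Precision = 73/110 = 0.6636
Recall = 73/100 = 0.73
F1 = 2·P·R/(P+R) = 2·TP/(2·TP+FP+FN) = 146/(146+37+27) = 146/210 = 0.6952

0.6952


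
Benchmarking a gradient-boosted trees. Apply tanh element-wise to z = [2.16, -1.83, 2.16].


tanh(2.16) = 0.9737
tanh(-1.83) = -0.9498
tanh(2.16) = 0.9737
result = [0.9737, -0.9498, 0.9737]

[0.9737, -0.9498, 0.9737]


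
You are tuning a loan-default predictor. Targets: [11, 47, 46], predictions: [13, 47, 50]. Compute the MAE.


Absolute errors: |11-13|=2, |47-47|=0, |46-50|=4
Sum = 6
MAE = 6/3 = 2

2


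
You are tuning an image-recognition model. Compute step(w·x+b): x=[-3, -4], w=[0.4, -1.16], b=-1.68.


z = (-3)·(0.4) + (-4)·(-1.16) - 1.68
  = 1.76
step(z) = 1 (z≥0)

1


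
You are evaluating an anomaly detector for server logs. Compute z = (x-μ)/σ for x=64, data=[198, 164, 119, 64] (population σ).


μ = 136.25, σ = 50.2512
z = (64 - 136.25)/50.2512 = -1.4378

-1.4378


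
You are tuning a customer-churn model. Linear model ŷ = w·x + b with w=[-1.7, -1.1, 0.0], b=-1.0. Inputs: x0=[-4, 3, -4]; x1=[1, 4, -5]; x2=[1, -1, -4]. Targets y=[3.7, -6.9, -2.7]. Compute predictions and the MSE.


ŷ0 = (-1.7)·(-4) + (-1.1)·(3) + (0.0)·(-4) - 1.0 = 2.5
ŷ1 = (-1.7)·(1) + (-1.1)·(4) + (0.0)·(-5) - 1.0 = -7.1
ŷ2 = (-1.7)·(1) + (-1.1)·(-1) + (0.0)·(-4) - 1.0 = -1.6
errors² = [1.44, 0.04, 1.21]
MSE = 2.6900/3 = 0.8967

0.8967


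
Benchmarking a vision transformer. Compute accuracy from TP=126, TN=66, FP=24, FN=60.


Accuracy = (TP+TN)/(TP+TN+FP+FN)
= (126+66)/(276)
= 192/276 = 69.57%

69.57%


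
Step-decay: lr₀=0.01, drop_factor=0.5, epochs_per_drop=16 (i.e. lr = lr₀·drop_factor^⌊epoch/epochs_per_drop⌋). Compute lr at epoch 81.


n_drops = ⌊81/16⌋ = 5
lr = 0.01·0.5^5 = 0.01·0.03125 = 0.0003125

0.0003125


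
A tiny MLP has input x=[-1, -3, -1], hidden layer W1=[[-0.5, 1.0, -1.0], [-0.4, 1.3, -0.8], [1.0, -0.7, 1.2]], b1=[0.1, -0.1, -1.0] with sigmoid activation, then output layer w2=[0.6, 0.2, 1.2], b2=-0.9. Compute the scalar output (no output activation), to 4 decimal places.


z1[0] = (-0.5)·(-1) + (1.0)·(-3) + (-1.0)·(-1) + 0.1 = -1.4
z1[1] = (-0.4)·(-1) + (1.3)·(-3) + (-0.8)·(-1) - 0.1 = -2.8
z1[2] = (1.0)·(-1) + (-0.7)·(-3) + (1.2)·(-1) - 1.0 = -1.1
h = sigmoid(z1) = [0.1978, 0.0573, 0.2497]
output = (0.6)·(0.1978) + (0.2)·(0.0573) + (1.2)·(0.2497) - 0.9 = -0.4702

-0.4702


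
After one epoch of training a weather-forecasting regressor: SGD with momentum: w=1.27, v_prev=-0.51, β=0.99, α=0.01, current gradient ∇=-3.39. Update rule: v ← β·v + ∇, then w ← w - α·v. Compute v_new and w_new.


v_new = 0.99·-0.51 - 3.39 = -0.5049 - 3.39 = -3.8949
w_new = 1.27 - 0.01·-3.8949 = 1.27 + 0.038949 = 1.308949

v_new=-3.8949, w_new=1.308949


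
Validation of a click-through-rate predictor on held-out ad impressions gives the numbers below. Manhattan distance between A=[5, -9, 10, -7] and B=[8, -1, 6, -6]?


d = |5-8| + |-9+ 1| + |10-6| + |-7+ 6|
  = 3 + 8 + 4 + 1
  = 16

16


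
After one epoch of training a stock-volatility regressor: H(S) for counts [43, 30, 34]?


Probabilities: [43/107, 30/107, 34/107] ≈ [0.4019, 0.2804, 0.3178]
H = -((43/107)·log₂(43/107) + (30/107)·log₂(30/107) + (34/107)·log₂(34/107))
  = 1.5685 bits

1.5685 bits


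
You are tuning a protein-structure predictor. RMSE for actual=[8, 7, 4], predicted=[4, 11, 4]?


MSE = 32/3 = 10.6667
RMSE = √(32/3) = 3.266

3.266


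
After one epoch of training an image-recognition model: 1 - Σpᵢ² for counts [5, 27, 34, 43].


Probabilities: [5/109, 27/109, 34/109, 43/109] ≈ [0.0459, 0.2477, 0.3119, 0.3945]
Σpᵢ² = (25 + 729 + 1156 + 1849)/109² = 3759/11881
Gini = 1 - Σpᵢ² = 1 - 3759/11881 = 0.6836

0.6836


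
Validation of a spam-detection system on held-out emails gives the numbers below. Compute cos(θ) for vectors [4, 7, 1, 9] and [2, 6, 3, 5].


A·B = 4·2 + 7·6 + 1·3 + 9·5 = 98
‖A‖ = √147 = 12.1244, ‖B‖ = √74 = 8.6023
cos = 98/(√147·√74) = 98/√10878 = 0.9396

0.9396


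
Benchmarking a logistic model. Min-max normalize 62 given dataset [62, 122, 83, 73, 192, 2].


min=2, max=192
(62-2)/(192-2) = 60/190 = 0.3158

0.3158


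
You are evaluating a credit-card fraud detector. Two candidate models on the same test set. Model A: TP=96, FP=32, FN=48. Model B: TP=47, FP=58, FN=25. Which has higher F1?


Model A: P=96/128=0.75, R=96/144=0.6667, F1=2PR/(P+R)=2TP/(2TP+FP+FN)=192/272=0.7059
Model B: P=47/105=0.4476, R=47/72=0.6528, F1=2PR/(P+R)=2TP/(2TP+FP+FN)=94/177=0.5311
0.7059 > 0.5311 → Model A

Model A


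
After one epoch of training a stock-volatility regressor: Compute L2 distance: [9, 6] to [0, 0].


d = √((9-0)² + (6-0)²)
  = √(81 + 36)
  = √117 = 10.8167

10.8167


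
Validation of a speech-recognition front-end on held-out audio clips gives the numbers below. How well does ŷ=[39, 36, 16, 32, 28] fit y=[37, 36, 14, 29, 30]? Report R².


ȳ = 29.2
SS_res = Σ(y-ŷ)² = 21
SS_tot = Σ(y-ȳ)² = 338.8
R² = 1 - SS_res/SS_tot = 1 - 0.062 = 0.938

0.938


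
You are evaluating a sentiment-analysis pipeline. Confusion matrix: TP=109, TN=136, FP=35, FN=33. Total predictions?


Total = TP + TN + FP + FN
= 109 + 136 + 35 + 33
= 313
(Predicted positive: 144, predicted negative: 169)

313


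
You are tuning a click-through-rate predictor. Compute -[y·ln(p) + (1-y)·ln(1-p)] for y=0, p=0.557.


BCE = -[y·ln(p) + (1-y)·ln(1-p)]
= -0 - 1·ln(1-0.557)
= -ln(0.443) = 0.8142

0.8142


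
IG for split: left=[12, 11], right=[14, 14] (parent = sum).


Parent = [26, 25], H_parent = 0.9997
H_left = 0.9986 (n=23), H_right = 1 (n=28)
H_children = (23/51)·0.9986 + (28/51)·1 = 0.9994
IG = 0.9997 - 0.9994 = 0.0003

0.0003


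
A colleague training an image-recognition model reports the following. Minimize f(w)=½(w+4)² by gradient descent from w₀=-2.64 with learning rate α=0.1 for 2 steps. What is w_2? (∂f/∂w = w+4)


step 1: grad = -2.64+4 = 1.36; w = -2.64 - 0.1·(1.36) = -2.776
step 2: grad = -2.776+4 = 1.224; w = -2.776 - 0.1·(1.224) = -2.8984

-2.8984


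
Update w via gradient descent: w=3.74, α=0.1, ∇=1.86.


w_new = w - α·∇
= 3.74 - 0.1·1.86
= 3.74 - 0.186
= 3.554

3.554


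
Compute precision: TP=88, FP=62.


Precision = TP/(TP+FP)
= 88/(88+62)
= 88/150 = 58.67%

58.67%


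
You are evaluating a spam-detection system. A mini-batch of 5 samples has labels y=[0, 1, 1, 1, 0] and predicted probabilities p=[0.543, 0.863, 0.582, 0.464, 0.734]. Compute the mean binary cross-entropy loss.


L[0] = -ln(1-0.543) = -ln(0.457) = 0.7831
L[1] = -ln(0.863) = 0.1473
L[2] = -ln(0.582) = 0.5413
L[3] = -ln(0.464) = 0.7679
L[4] = -ln(1-0.734) = -ln(0.266) = 1.3243
mean = (0.7831 + 0.1473 + 0.5413 + 0.7679 + 1.3243)/5 = 0.7128

0.7128


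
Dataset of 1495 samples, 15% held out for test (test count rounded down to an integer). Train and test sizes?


Test = ⌊1495·15/100⌋ = 224
Train = 1495 - 224 = 1271

Train: 1271, Test: 224


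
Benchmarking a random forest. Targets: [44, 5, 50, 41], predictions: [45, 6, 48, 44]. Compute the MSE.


Squared errors: (44-45)²=1, (5-6)²=1, (50-48)²=4, (41-44)²=9
Sum = 15
MSE = 15/4 = 15/4

15/4


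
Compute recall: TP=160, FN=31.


Recall = TP/(TP+FN)
= 160/(160+31)
= 160/191 = 83.77%

83.77%


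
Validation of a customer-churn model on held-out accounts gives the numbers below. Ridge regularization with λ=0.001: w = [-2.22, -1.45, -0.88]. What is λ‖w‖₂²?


‖w‖₂² = (-2.22)² + (-1.45)² + (-0.88)²
     = 4.9284 + 2.1025 + 0.7744
     = 7.8053
λ·‖w‖₂² = 0.001·7.8053 = 0.007805

0.007805


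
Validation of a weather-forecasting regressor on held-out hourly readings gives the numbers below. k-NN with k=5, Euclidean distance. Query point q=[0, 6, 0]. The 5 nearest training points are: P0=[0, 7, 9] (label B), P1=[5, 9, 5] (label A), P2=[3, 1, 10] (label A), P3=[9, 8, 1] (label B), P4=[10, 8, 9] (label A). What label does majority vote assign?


d(q,P0) = 9.0554  (label B)
d(q,P1) = 7.6811  (label A)
d(q,P2) = 11.5758  (label A)
d(q,P3) = 9.2736  (label B)
d(q,P4) = 13.6015  (label A)
Votes: A=3, B=2
Majority → A

A


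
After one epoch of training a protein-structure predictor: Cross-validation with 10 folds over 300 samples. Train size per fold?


Fold size = 300/10 = 30
Training per fold = 300 - 30 = 270

270


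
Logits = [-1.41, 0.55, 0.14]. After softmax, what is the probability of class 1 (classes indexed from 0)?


Exponentials: e^-1.41=0.2441, e^0.55=1.7333, e^0.14=1.1503
Sum = 3.1277
Softmax = [0.0781, 0.5542, 0.3678]
p[1] = 1.7333/3.1277 = 0.5542

0.5542


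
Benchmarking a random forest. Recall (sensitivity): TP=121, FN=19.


Recall = TP/(TP+FN)
= 121/(121+19)
= 121/140 = 86.43%

86.43%


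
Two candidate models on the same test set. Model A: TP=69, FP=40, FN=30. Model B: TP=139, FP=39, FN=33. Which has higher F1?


Model A: P=69/109=0.633, R=69/99=0.697, F1=2PR/(P+R)=2TP/(2TP+FP+FN)=138/208=0.6635
Model B: P=139/178=0.7809, R=139/172=0.8081, F1=2PR/(P+R)=2TP/(2TP+FP+FN)=278/350=0.7943
0.6635 < 0.7943 → Model B

Model B


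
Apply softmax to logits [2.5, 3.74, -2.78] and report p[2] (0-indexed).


Exponentials: e^2.5=12.1825, e^3.74=42.098, e^-2.78=0.062
Sum = 54.3425
Softmax = [0.2242, 0.7747, 0.0011]
p[2] = 0.062/54.3425 = 0.0011

0.0011


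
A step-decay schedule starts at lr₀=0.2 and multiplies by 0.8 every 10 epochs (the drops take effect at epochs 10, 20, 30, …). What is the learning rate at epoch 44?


n_drops = ⌊44/10⌋ = 4
lr = 0.2·0.8^4 = 0.2·0.4096 = 0.08192

0.08192


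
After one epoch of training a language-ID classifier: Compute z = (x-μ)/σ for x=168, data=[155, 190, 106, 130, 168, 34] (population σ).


μ = 130.5, σ = 50.7601
z = (168 - 130.5)/50.7601 = 0.7388

0.7388


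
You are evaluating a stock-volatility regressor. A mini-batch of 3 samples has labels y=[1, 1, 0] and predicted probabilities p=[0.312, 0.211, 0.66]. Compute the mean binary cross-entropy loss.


L[0] = -ln(0.312) = 1.1648
L[1] = -ln(0.211) = 1.5559
L[2] = -ln(1-0.66) = -ln(0.34) = 1.0788
mean = (1.1648 + 1.5559 + 1.0788)/3 = 1.2665

1.2665


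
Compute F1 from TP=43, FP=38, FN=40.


Precision = 43/81 = 0.5309
Recall = 43/83 = 0.5181
F1 = 2·P·R/(P+R) = 2·TP/(2·TP+FP+FN) = 86/(86+38+40) = 86/164 = 0.5244

0.5244


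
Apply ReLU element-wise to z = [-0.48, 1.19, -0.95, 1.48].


ReLU(-0.48) = max(0, -0.48) = 0.0
ReLU(1.19) = max(0, 1.19) = 1.19
ReLU(-0.95) = max(0, -0.95) = 0.0
ReLU(1.48) = max(0, 1.48) = 1.48
result = [0.0, 1.19, 0.0, 1.48]

[0.0, 1.19, 0.0, 1.48]


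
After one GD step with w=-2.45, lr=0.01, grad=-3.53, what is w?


w_new = w - α·∇
= -2.45 - 0.01·-3.53
= -2.45 + 0.0353
= -2.4147

-2.4147


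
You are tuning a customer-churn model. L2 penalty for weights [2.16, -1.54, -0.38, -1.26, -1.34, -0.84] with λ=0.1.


‖w‖₂² = (2.16)² + (-1.54)² + (-0.38)² + (-1.26)² + (-1.34)² + (-0.84)²
     = 4.6656 + 2.3716 + 0.1444 + 1.5876 + 1.7956 + 0.7056
     = 11.2704
λ·‖w‖₂² = 0.1·11.2704 = 1.12704

1.12704


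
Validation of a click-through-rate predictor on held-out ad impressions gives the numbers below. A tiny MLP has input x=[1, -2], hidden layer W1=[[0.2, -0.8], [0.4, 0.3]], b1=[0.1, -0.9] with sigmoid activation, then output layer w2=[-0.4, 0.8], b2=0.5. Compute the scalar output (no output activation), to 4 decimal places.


z1[0] = (0.2)·(1) + (-0.8)·(-2) + 0.1 = 1.9
z1[1] = (0.4)·(1) + (0.3)·(-2) - 0.9 = -1.1
h = sigmoid(z1) = [0.8699, 0.2497]
output = (-0.4)·(0.8699) + (0.8)·(0.2497) + 0.5 = 0.3518

0.3518


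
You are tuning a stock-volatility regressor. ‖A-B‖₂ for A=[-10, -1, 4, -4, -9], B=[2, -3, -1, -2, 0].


d = √((-10-2)² + (-1+ 3)² + (4+ 1)² + (-4+ 2)² + (-9-0)²)
  = √(144 + 4 + 25 + 4 + 81)
  = √258 = 16.0624

16.0624


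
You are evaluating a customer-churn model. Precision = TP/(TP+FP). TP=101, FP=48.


Precision = TP/(TP+FP)
= 101/(101+48)
= 101/149 = 67.79%

67.79%


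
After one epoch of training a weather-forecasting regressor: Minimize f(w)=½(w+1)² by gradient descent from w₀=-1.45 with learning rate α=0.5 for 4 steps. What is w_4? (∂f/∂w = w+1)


step 1: grad = -1.45+1 = -0.45; w = -1.45 - 0.5·(-0.45) = -1.225
step 2: grad = -1.225+1 = -0.225; w = -1.225 - 0.5·(-0.225) = -1.1125
step 3: grad = -1.1125+1 = -0.1125; w = -1.1125 - 0.5·(-0.1125) = -1.05625
step 4: grad = -1.05625+1 = -0.05625; w = -1.05625 - 0.5·(-0.05625) = -1.028125

-1.028125


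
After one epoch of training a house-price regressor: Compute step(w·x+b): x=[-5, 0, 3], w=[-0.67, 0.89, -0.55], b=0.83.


z = (-5)·(-0.67) + (0)·(0.89) + (3)·(-0.55) + 0.83
  = 2.53
step(z) = 1 (z≥0)

1


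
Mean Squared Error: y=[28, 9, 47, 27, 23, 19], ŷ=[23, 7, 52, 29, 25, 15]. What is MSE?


Squared errors: (28-23)²=25, (9-7)²=4, (47-52)²=25, (27-29)²=4, (23-25)²=4, (19-15)²=16
Sum = 78
MSE = 78/6 = 13

13


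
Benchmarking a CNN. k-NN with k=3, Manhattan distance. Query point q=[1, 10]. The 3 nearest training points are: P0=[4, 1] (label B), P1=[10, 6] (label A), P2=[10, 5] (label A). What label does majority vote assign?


d(q,P0) = 12  (label B)
d(q,P1) = 13  (label A)
d(q,P2) = 14  (label A)
Votes: A=2, B=1
Majority → A

A


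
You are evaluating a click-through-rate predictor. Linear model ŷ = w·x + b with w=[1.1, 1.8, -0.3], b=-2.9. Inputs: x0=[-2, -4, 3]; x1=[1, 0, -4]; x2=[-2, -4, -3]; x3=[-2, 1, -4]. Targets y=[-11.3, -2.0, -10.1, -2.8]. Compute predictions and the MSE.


ŷ0 = (1.1)·(-2) + (1.8)·(-4) + (-0.3)·(3) - 2.9 = -13.2
ŷ1 = (1.1)·(1) + (1.8)·(0) + (-0.3)·(-4) - 2.9 = -0.6
ŷ2 = (1.1)·(-2) + (1.8)·(-4) + (-0.3)·(-3) - 2.9 = -11.4
ŷ3 = (1.1)·(-2) + (1.8)·(1) + (-0.3)·(-4) - 2.9 = -2.1
errors² = [3.61, 1.96, 1.69, 0.49]
MSE = 7.7500/4 = 1.9375

1.9375


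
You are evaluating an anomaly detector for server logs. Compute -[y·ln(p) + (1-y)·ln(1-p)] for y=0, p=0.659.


BCE = -[y·ln(p) + (1-y)·ln(1-p)]
= -0 - 1·ln(1-0.659)
= -ln(0.341) = 1.0759

1.0759


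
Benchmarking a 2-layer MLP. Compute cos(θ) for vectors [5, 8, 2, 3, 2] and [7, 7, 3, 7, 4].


A·B = 5·7 + 8·7 + 2·3 + 3·7 + 2·4 = 126
‖A‖ = √106 = 10.2956, ‖B‖ = √172 = 13.1149
cos = 126/(√106·√172) = 126/√18232 = 0.9332

0.9332


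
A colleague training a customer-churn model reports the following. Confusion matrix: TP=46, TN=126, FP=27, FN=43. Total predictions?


Total = TP + TN + FP + FN
= 46 + 126 + 27 + 43
= 242
(Predicted positive: 73, predicted negative: 169)

242


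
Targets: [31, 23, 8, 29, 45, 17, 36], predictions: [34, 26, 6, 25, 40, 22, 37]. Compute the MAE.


Absolute errors: |31-34|=3, |23-26|=3, |8-6|=2, |29-25|=4, |45-40|=5, |17-22|=5, |36-37|=1
Sum = 23
MAE = 23/7 = 23/7

23/7


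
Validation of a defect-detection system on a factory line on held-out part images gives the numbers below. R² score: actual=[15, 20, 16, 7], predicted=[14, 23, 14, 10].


ȳ = 14.5
SS_res = Σ(y-ŷ)² = 23
SS_tot = Σ(y-ȳ)² = 89
R² = 1 - SS_res/SS_tot = 1 - 0.2584 = 0.7416

0.7416


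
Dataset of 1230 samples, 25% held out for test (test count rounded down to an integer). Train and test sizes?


Test = ⌊1230·25/100⌋ = 307
Train = 1230 - 307 = 923

Train: 923, Test: 307


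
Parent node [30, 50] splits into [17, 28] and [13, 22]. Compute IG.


Parent = [30, 50], H_parent = 0.9544
H_left = 0.9565 (n=45), H_right = 0.9518 (n=35)
H_children = (45/80)·0.9565 + (35/80)·0.9518 = 0.9544
IG = 0.9544 - 0.9544 = 0.0

0.0


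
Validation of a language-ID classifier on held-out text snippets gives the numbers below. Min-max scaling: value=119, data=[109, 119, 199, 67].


min=67, max=199
(119-67)/(199-67) = 52/132 = 0.3939

0.3939


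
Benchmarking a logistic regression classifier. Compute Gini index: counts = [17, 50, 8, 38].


Probabilities: [17/113, 50/113, 8/113, 38/113] ≈ [0.1504, 0.4425, 0.0708, 0.3363]
Σpᵢ² = (289 + 2500 + 64 + 1444)/113² = 4297/12769
Gini = 1 - Σpᵢ² = 1 - 4297/12769 = 0.6635

0.6635


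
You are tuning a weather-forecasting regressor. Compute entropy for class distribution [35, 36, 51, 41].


Probabilities: [35/163, 36/163, 51/163, 41/163] ≈ [0.2147, 0.2209, 0.3129, 0.2515]
H = -((35/163)·log₂(35/163) + (36/163)·log₂(36/163) + (51/163)·log₂(51/163) + (41/163)·log₂(41/163))
  = 1.9831 bits

1.9831 bits


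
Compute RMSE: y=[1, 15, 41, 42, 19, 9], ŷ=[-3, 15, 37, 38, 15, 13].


MSE = 80/6 = 13.3333
RMSE = √(80/6) = 3.6515

3.6515


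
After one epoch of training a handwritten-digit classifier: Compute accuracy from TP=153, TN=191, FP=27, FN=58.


Accuracy = (TP+TN)/(TP+TN+FP+FN)
= (153+191)/(429)
= 344/429 = 80.19%

80.19%


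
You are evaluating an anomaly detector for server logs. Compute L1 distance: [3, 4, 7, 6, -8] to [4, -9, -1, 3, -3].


d = |3-4| + |4+ 9| + |7+ 1| + |6-3| + |-8+ 3|
  = 1 + 13 + 8 + 3 + 5
  = 30

30


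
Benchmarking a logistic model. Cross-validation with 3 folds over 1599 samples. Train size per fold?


Fold size = 1599/3 = 533
Training per fold = 1599 - 533 = 1066

1066


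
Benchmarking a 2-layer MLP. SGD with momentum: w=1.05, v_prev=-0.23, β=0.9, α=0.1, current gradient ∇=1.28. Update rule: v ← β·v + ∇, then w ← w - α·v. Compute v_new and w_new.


v_new = 0.9·-0.23 + 1.28 = -0.207 + 1.28 = 1.073
w_new = 1.05 - 0.1·1.073 = 1.05 - 0.1073 = 0.9427

v_new=1.073, w_new=0.9427


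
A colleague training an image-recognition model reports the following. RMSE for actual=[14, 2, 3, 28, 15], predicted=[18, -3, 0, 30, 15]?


MSE = 54/5 = 10.8
RMSE = √(54/5) = 3.2863

3.2863
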